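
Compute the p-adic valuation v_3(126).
v_3(126) = 2

v_3(n) is the largest exponent k such that 3^k divides n. Factor out: 126 = 3^2 · 14. (Sign doesn't affect v_p.) So v_3(126) = 2.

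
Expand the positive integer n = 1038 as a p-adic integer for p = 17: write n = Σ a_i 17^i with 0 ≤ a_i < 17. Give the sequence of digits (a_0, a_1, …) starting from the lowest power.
(a_0, a_1, …) = (1, 10, 3)

Repeated division by 17 gives the digits low-to-high: 1038 = 1 + 10·17^1 + 3·17^2. Digit sequence: (1, 10, 3).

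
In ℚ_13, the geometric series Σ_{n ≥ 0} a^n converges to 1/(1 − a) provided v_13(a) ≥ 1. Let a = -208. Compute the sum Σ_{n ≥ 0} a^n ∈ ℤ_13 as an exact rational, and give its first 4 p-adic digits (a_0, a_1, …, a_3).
Σ a^n = 1/(1 − a) = 1/209;  first 4 digits = (1, 10, 7, 5)

v_13(a) = 1 ≥ 1, so the series converges in ℤ_13 to 1/(1 − a) = 1/(1 − (-208)) = 1/209. Expand this rational in ℤ_13: compute digits iteratively via d_i = x_i mod 13, x_{i+1} = (x_i − d_i)/13. The first 4 digits are (1, 10, 7, 5).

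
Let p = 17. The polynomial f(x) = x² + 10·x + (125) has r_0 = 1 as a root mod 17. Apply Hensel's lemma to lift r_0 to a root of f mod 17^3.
r_2 = 4710 (mod 4913)

Hensel: r_{i+1} = r_i − f(r_i)·(f′(r_i))^{-1} mod 17^{i+2}, f′(x) = 2x + 10. Iterate:
  r_0 = 1 (mod 17)
  r_1 = 86 (mod 289)
  r_2 = 4710 (mod 4913)
Final: r = 4710 satisfies f(r) ≡ 0 mod 17^3.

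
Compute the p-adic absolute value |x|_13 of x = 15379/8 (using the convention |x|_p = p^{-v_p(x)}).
|15379/8|_13 = 1/2197

Step 1 — compute v_13(x) by factoring powers of 13 out of the numerator and denominator: v_13(15379/8) = 3. Step 2 — apply |x|_p = p^{-v_p(x)} = 13^{-3} = 1/2197.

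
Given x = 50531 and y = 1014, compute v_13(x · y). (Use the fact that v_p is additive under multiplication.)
v_13(51238434) = 5

v_p(x) = 3 (factor: 50531 = 13^3 · 23); v_p(y) = 2 (factor: 1014 = 13^2 · 6). Additivity: v_p(xy) = v_p(x) + v_p(y) = 3 + 2 = 5. (Direct check: xy = 51238434 = 13^5 · (138).)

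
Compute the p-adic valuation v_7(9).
v_7(9) = 0

v_7(n) is the largest exponent k such that 7^k divides n. Factor out: 9 = 7^0 · 9. (Sign doesn't affect v_p.) So v_7(9) = 0.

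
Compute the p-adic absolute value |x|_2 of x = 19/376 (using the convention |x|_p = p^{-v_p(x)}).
|19/376|_2 = 8

Step 1 — compute v_2(x) by factoring powers of 2 out of the numerator and denominator: v_2(19/376) = -3. Step 2 — apply |x|_p = p^{-v_p(x)} = 2^{3} = 8.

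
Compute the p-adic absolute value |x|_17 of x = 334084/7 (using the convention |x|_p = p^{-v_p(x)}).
|334084/7|_17 = 1/83521

Step 1 — compute v_17(x) by factoring powers of 17 out of the numerator and denominator: v_17(334084/7) = 4. Step 2 — apply |x|_p = p^{-v_p(x)} = 17^{-4} = 1/83521.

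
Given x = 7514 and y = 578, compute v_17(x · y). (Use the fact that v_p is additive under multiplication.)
v_17(4343092) = 4

v_p(x) = 2 (factor: 7514 = 17^2 · 26); v_p(y) = 2 (factor: 578 = 17^2 · 2). Additivity: v_p(xy) = v_p(x) + v_p(y) = 2 + 2 = 4. (Direct check: xy = 4343092 = 17^4 · (52).)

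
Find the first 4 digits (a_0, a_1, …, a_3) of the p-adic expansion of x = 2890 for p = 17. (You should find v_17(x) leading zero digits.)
(a_0, …, a_3) = (0, 0, 10, 0)

v_17(2890) = 2, so a_0 = ... = a_1 = 0. Factor out: x = 17^2 · u with u = 10 a unit in ℤ_17. Expand u iteratively via a_{v+i} = u_i mod 17, u_{i+1} = (u_i − a_{v+i})/17:
  u_0 = 10;  a_2 = 10;  u_1 = (u_0 − 10)/17 = 0
  u_1 = 0;  a_3 = 0;  u_2 = (u_1 − 0)/17 = 0
Digits: (0, 0, 10, 0).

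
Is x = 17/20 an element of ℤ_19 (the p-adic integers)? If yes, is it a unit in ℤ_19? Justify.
x ∈ ℤ_19^× (unit); v_19(x) = 0

ℤ_19 = {x ∈ ℚ_19 : v_19(x) ≥ 0} and ℤ_19^× = {x ∈ ℤ_19 : v_19(x) = 0}. Here v_19(17/20) = v_19(num) − v_19(den) = 0; compare against these criteria.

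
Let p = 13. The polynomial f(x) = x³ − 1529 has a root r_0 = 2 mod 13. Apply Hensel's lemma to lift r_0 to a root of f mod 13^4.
r_3 = 7269 (mod 28561)

Hensel: r_{i+1} = r_i − f(r_i)/f′(r_i) mod 13^{i+2}, where f′(x) = 3x². Iterate:
  r_0 = 2 (mod 13)
  r_1 = 2 (mod 169)
  r_2 = 678 (mod 2197)
  r_3 = 7269 (mod 28561)
Final: r = 7269 with f(r) ≡ 0 mod 13^4.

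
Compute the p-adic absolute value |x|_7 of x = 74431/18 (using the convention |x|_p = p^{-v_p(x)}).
|74431/18|_7 = 1/2401

Step 1 — compute v_7(x) by factoring powers of 7 out of the numerator and denominator: v_7(74431/18) = 4. Step 2 — apply |x|_p = p^{-v_p(x)} = 7^{-4} = 1/2401.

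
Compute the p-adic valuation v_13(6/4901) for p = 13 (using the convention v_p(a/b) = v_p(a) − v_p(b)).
v_13(6/4901) = -2

Factor powers of 13 from the numerator and denominator of the reduced fraction: 6 = 13^0 · 6 and 4901 = 13^2 · 29. Apply v_p(a/b) = v_p(a) − v_p(b): v_13(6/4901) = 0 − 2 = -2.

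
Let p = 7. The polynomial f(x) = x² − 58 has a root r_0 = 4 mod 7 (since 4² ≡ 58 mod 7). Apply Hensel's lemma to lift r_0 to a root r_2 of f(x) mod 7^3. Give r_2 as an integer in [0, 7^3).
r_2 = 46 (mod 343)

Hensel's recurrence: r_{i+1} = r_i − f(r_i)·(f′(r_i))^{-1} mod 7^{i+2}, with f′(x) = 2x. Iterate:
  r_0 = 4 (mod 7)
  r_1 = 46 (mod 49)
  r_2 = 46 (mod 343)
Final: r_2 = 46, and one checks f(r_2) ≡ 0 mod 7^3.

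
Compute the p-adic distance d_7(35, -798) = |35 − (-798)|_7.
d_7(35, -798) = 1/49

Step 1 — x − y = 35 − (-798) = 833. Step 2 — v_7(833) = 2 (factor: 833 = (7^2 · 17); the sign does not affect v_p). Step 3 — |x − y|_7 = 7^{-2} = 1/49.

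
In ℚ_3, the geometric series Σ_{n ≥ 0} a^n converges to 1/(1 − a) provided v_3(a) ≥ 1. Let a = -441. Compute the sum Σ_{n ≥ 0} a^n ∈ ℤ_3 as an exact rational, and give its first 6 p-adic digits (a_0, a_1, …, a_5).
Σ a^n = 1/(1 − a) = 1/442;  first 6 digits = (1, 0, 2, 1, 1, 0)

v_3(a) = 2 ≥ 1, so the series converges in ℤ_3 to 1/(1 − a) = 1/(1 − (-441)) = 1/442. Expand this rational in ℤ_3: compute digits iteratively via d_i = x_i mod 3, x_{i+1} = (x_i − d_i)/3. The first 6 digits are (1, 0, 2, 1, 1, 0).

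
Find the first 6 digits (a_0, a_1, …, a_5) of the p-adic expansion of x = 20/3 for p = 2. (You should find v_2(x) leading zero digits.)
(a_0, …, a_5) = (0, 0, 1, 1, 1, 0)

v_2(20/3) = 2, so a_0 = ... = a_1 = 0. Factor out: x = 2^2 · u with u = 5/3 a unit in ℤ_2. Expand u iteratively via a_{v+i} = u_i mod 2, u_{i+1} = (u_i − a_{v+i})/2:
  u_0 = 5/3;  a_2 = 1;  u_1 = (u_0 − 1)/2 = 1/3
  u_1 = 1/3;  a_3 = 1;  u_2 = (u_1 − 1)/2 = -1/3
  u_2 = -1/3;  a_4 = 1;  u_3 = (u_2 − 1)/2 = -2/3
  u_3 = -2/3;  a_5 = 0;  u_4 = (u_3 − 0)/2 = -1/3
Digits: (0, 0, 1, 1, 1, 0).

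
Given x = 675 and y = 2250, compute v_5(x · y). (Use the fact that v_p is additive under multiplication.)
v_5(1518750) = 5

v_p(x) = 2 (factor: 675 = 5^2 · 27); v_p(y) = 3 (factor: 2250 = 5^3 · 18). Additivity: v_p(xy) = v_p(x) + v_p(y) = 2 + 3 = 5. (Direct check: xy = 1518750 = 5^5 · (486).)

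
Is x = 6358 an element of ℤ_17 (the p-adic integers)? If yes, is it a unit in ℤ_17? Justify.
x ∈ ℤ_17 but not a unit; v_17(x) = 2 > 0

ℤ_17 = {x ∈ ℚ_17 : v_17(x) ≥ 0} and ℤ_17^× = {x ∈ ℤ_17 : v_17(x) = 0}. Here v_17(6358) = v_17(num) − v_17(den) = 2; compare against these criteria.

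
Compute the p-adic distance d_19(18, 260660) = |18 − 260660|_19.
d_19(18, 260660) = 1/130321

Step 1 — x − y = 18 − 260660 = -260642. Step 2 — v_19(-260642) = 4 (factor: -260642 = −(19^4 · 2); the sign does not affect v_p). Step 3 — |x − y|_19 = 19^{-4} = 1/130321.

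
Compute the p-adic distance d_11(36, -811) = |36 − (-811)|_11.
d_11(36, -811) = 1/121

Step 1 — x − y = 36 − (-811) = 847. Step 2 — v_11(847) = 2 (factor: 847 = (11^2 · 7); the sign does not affect v_p). Step 3 — |x − y|_11 = 11^{-2} = 1/121.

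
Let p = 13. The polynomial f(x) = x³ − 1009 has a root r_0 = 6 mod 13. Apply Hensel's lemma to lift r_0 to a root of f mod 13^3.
r_2 = 331 (mod 2197)

Hensel: r_{i+1} = r_i − f(r_i)/f′(r_i) mod 13^{i+2}, where f′(x) = 3x². Iterate:
  r_0 = 6 (mod 13)
  r_1 = 162 (mod 169)
  r_2 = 331 (mod 2197)
Final: r = 331 with f(r) ≡ 0 mod 13^3.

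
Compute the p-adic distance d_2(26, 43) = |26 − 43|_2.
d_2(26, 43) = 1

Step 1 — x − y = 26 − 43 = -17. Step 2 — v_2(-17) = 0 (factor: -17 = −(2^0 · 17); the sign does not affect v_p). Step 3 — |x − y|_2 = 2^{0} = 1.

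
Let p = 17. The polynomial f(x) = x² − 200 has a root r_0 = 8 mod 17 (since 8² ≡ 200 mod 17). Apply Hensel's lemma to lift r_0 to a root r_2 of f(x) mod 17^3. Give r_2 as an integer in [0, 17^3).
r_2 = 1317 (mod 4913)

Hensel's recurrence: r_{i+1} = r_i − f(r_i)·(f′(r_i))^{-1} mod 17^{i+2}, with f′(x) = 2x. Iterate:
  r_0 = 8 (mod 17)
  r_1 = 161 (mod 289)
  r_2 = 1317 (mod 4913)
Final: r_2 = 1317, and one checks f(r_2) ≡ 0 mod 17^3.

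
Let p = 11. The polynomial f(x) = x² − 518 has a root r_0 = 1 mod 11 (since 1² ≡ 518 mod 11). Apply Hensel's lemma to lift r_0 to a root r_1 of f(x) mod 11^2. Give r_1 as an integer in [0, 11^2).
r_1 = 78 (mod 121)

Hensel's recurrence: r_{i+1} = r_i − f(r_i)·(f′(r_i))^{-1} mod 11^{i+2}, with f′(x) = 2x. Iterate:
  r_0 = 1 (mod 11)
  r_1 = 78 (mod 121)
Final: r_1 = 78, and one checks f(r_1) ≡ 0 mod 11^2.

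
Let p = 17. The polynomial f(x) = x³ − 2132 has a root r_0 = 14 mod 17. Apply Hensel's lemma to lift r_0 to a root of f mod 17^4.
r_3 = 32841 (mod 83521)

Hensel: r_{i+1} = r_i − f(r_i)/f′(r_i) mod 17^{i+2}, where f′(x) = 3x². Iterate:
  r_0 = 14 (mod 17)
  r_1 = 184 (mod 289)
  r_2 = 3363 (mod 4913)
  r_3 = 32841 (mod 83521)
Final: r = 32841 with f(r) ≡ 0 mod 17^4.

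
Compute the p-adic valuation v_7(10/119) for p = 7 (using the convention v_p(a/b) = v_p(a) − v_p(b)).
v_7(10/119) = -1

Factor powers of 7 from the numerator and denominator of the reduced fraction: 10 = 7^0 · 10 and 119 = 7^1 · 17. Apply v_p(a/b) = v_p(a) − v_p(b): v_7(10/119) = 0 − 1 = -1.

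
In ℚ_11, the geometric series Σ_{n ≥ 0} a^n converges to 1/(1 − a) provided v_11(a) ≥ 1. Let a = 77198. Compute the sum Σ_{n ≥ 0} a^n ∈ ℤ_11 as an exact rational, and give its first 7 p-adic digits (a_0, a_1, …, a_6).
Σ a^n = 1/(1 − a) = -1/77197;  first 7 digits = (1, 0, 0, 3, 5, 0, 9)

v_11(a) = 3 ≥ 1, so the series converges in ℤ_11 to 1/(1 − a) = 1/(1 − 77198) = -1/77197. Expand this rational in ℤ_11: compute digits iteratively via d_i = x_i mod 11, x_{i+1} = (x_i − d_i)/11. The first 7 digits are (1, 0, 0, 3, 5, 0, 9).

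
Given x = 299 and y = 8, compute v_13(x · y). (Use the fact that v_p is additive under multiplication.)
v_13(2392) = 1

v_p(x) = 1 (factor: 299 = 13^1 · 23); v_p(y) = 0 (factor: 8 = 13^0 · 8). Additivity: v_p(xy) = v_p(x) + v_p(y) = 1 + 0 = 1. (Direct check: xy = 2392 = 13^1 · (184).)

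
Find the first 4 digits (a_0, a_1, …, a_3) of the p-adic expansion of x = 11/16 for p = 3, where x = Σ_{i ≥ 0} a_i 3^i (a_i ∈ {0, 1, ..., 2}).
(a_0, …, a_3) = (2, 2, 2, 0)

v_3(11/16) = 0 (numerator and denominator both coprime to 3), so x ∈ ℤ_3^×. Compute digits iteratively via a_i = x_i mod 3, x_{i+1} = (x_i − a_i)/3, with x_0 = x:
  x_0 = 11/16;  a_0 = 2;  x_1 = (x_0 − 2)/3 = -7/16
  x_1 = -7/16;  a_1 = 2;  x_2 = (x_1 − 2)/3 = -13/16
  x_2 = -13/16;  a_2 = 2;  x_3 = (x_2 − 2)/3 = -15/16
  x_3 = -15/16;  a_3 = 0;  x_4 = (x_3 − 0)/3 = -5/16
Digits: (2, 2, 2, 0).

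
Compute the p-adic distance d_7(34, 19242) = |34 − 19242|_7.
d_7(34, 19242) = 1/2401

Step 1 — x − y = 34 − 19242 = -19208. Step 2 — v_7(-19208) = 4 (factor: -19208 = −(7^4 · 8); the sign does not affect v_p). Step 3 — |x − y|_7 = 7^{-4} = 1/2401.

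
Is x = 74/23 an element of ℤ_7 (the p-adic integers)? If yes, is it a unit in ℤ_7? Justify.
x ∈ ℤ_7^× (unit); v_7(x) = 0

ℤ_7 = {x ∈ ℚ_7 : v_7(x) ≥ 0} and ℤ_7^× = {x ∈ ℤ_7 : v_7(x) = 0}. Here v_7(74/23) = v_7(num) − v_7(den) = 0; compare against these criteria.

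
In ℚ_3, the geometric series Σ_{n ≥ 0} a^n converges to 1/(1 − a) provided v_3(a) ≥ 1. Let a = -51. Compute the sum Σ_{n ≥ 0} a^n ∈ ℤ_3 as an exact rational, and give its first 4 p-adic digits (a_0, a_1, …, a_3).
Σ a^n = 1/(1 − a) = 1/52;  first 4 digits = (1, 1, 1, 2)

v_3(a) = 1 ≥ 1, so the series converges in ℤ_3 to 1/(1 − a) = 1/(1 − (-51)) = 1/52. Expand this rational in ℤ_3: compute digits iteratively via d_i = x_i mod 3, x_{i+1} = (x_i − d_i)/3. The first 4 digits are (1, 1, 1, 2).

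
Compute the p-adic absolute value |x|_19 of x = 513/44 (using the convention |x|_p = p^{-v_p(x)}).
|513/44|_19 = 1/19

Step 1 — compute v_19(x) by factoring powers of 19 out of the numerator and denominator: v_19(513/44) = 1. Step 2 — apply |x|_p = p^{-v_p(x)} = 19^{-1} = 1/19.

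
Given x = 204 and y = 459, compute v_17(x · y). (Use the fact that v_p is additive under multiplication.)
v_17(93636) = 2

v_p(x) = 1 (factor: 204 = 17^1 · 12); v_p(y) = 1 (factor: 459 = 17^1 · 27). Additivity: v_p(xy) = v_p(x) + v_p(y) = 1 + 1 = 2. (Direct check: xy = 93636 = 17^2 · (324).)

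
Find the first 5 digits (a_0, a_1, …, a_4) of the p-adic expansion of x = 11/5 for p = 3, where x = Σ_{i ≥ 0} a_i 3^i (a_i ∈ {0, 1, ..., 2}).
(a_0, …, a_4) = (1, 1, 1, 2, 1)

v_3(11/5) = 0 (numerator and denominator both coprime to 3), so x ∈ ℤ_3^×. Compute digits iteratively via a_i = x_i mod 3, x_{i+1} = (x_i − a_i)/3, with x_0 = x:
  x_0 = 11/5;  a_0 = 1;  x_1 = (x_0 − 1)/3 = 2/5
  x_1 = 2/5;  a_1 = 1;  x_2 = (x_1 − 1)/3 = -1/5
  x_2 = -1/5;  a_2 = 1;  x_3 = (x_2 − 1)/3 = -2/5
  x_3 = -2/5;  a_3 = 2;  x_4 = (x_3 − 2)/3 = -4/5
  x_4 = -4/5;  a_4 = 1;  x_5 = (x_4 − 1)/3 = -3/5
Digits: (1, 1, 1, 2, 1).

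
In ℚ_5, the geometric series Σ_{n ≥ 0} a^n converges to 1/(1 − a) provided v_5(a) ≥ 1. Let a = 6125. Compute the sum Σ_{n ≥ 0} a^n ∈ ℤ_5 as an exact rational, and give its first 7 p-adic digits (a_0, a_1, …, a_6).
Σ a^n = 1/(1 − a) = -1/6124;  first 7 digits = (1, 0, 0, 4, 4, 1, 1)

v_5(a) = 3 ≥ 1, so the series converges in ℤ_5 to 1/(1 − a) = 1/(1 − 6125) = -1/6124. Expand this rational in ℤ_5: compute digits iteratively via d_i = x_i mod 5, x_{i+1} = (x_i − d_i)/5. The first 7 digits are (1, 0, 0, 4, 4, 1, 1).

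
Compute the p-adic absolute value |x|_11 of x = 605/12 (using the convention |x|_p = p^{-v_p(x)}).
|605/12|_11 = 1/121

Step 1 — compute v_11(x) by factoring powers of 11 out of the numerator and denominator: v_11(605/12) = 2. Step 2 — apply |x|_p = p^{-v_p(x)} = 11^{-2} = 1/121.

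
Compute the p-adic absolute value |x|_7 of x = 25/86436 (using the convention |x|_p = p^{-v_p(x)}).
|25/86436|_7 = 2401

Step 1 — compute v_7(x) by factoring powers of 7 out of the numerator and denominator: v_7(25/86436) = -4. Step 2 — apply |x|_p = p^{-v_p(x)} = 7^{4} = 2401.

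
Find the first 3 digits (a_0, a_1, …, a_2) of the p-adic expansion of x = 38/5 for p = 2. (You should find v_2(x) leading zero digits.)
(a_0, …, a_2) = (0, 1, 1)

v_2(38/5) = 1, so a_0 = ... = a_0 = 0. Factor out: x = 2^1 · u with u = 19/5 a unit in ℤ_2. Expand u iteratively via a_{v+i} = u_i mod 2, u_{i+1} = (u_i − a_{v+i})/2:
  u_0 = 19/5;  a_1 = 1;  u_1 = (u_0 − 1)/2 = 7/5
  u_1 = 7/5;  a_2 = 1;  u_2 = (u_1 − 1)/2 = 1/5
Digits: (0, 1, 1).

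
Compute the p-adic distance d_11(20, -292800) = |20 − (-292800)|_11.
d_11(20, -292800) = 1/14641

Step 1 — x − y = 20 − (-292800) = 292820. Step 2 — v_11(292820) = 4 (factor: 292820 = (11^4 · 20); the sign does not affect v_p). Step 3 — |x − y|_11 = 11^{-4} = 1/14641.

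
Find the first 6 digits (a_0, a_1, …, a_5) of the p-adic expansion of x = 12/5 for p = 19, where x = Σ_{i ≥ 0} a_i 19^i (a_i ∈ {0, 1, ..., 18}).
(a_0, …, a_5) = (10, 11, 7, 11, 7, 11)

v_19(12/5) = 0 (numerator and denominator both coprime to 19), so x ∈ ℤ_19^×. Compute digits iteratively via a_i = x_i mod 19, x_{i+1} = (x_i − a_i)/19, with x_0 = x:
  x_0 = 12/5;  a_0 = 10;  x_1 = (x_0 − 10)/19 = -2/5
  x_1 = -2/5;  a_1 = 11;  x_2 = (x_1 − 11)/19 = -3/5
  x_2 = -3/5;  a_2 = 7;  x_3 = (x_2 − 7)/19 = -2/5
  x_3 = -2/5;  a_3 = 11;  x_4 = (x_3 − 11)/19 = -3/5
  x_4 = -3/5;  a_4 = 7;  x_5 = (x_4 − 7)/19 = -2/5
  x_5 = -2/5;  a_5 = 11;  x_6 = (x_5 − 11)/19 = -3/5
Digits: (10, 11, 7, 11, 7, 11).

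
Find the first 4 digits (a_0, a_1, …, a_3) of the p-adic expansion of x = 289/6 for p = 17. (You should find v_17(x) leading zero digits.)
(a_0, …, a_3) = (0, 0, 3, 14)

v_17(289/6) = 2, so a_0 = ... = a_1 = 0. Factor out: x = 17^2 · u with u = 1/6 a unit in ℤ_17. Expand u iteratively via a_{v+i} = u_i mod 17, u_{i+1} = (u_i − a_{v+i})/17:
  u_0 = 1/6;  a_2 = 3;  u_1 = (u_0 − 3)/17 = -1/6
  u_1 = -1/6;  a_3 = 14;  u_2 = (u_1 − 14)/17 = -5/6
Digits: (0, 0, 3, 14).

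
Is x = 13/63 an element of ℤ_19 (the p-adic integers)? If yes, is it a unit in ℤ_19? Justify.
x ∈ ℤ_19^× (unit); v_19(x) = 0

ℤ_19 = {x ∈ ℚ_19 : v_19(x) ≥ 0} and ℤ_19^× = {x ∈ ℤ_19 : v_19(x) = 0}. Here v_19(13/63) = v_19(num) − v_19(den) = 0; compare against these criteria.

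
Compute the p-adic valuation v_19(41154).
v_19(41154) = 3

v_19(n) is the largest exponent k such that 19^k divides n. Factor out: 41154 = 19^3 · 6. (Sign doesn't affect v_p.) So v_19(41154) = 3.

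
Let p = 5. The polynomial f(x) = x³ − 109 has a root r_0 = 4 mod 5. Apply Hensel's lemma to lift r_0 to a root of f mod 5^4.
r_3 = 269 (mod 625)

Hensel: r_{i+1} = r_i − f(r_i)/f′(r_i) mod 5^{i+2}, where f′(x) = 3x². Iterate:
  r_0 = 4 (mod 5)
  r_1 = 19 (mod 25)
  r_2 = 19 (mod 125)
  r_3 = 269 (mod 625)
Final: r = 269 with f(r) ≡ 0 mod 5^4.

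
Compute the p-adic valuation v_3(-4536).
v_3(-4536) = 4

v_3(n) is the largest exponent k such that 3^k divides n. Factor out: -4536 = -3^4 · 56. (Sign doesn't affect v_p.) So v_3(-4536) = 4.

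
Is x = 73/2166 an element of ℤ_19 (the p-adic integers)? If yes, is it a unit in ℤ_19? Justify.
x ∉ ℤ_19 (v_19(x) = -2 < 0)

ℤ_19 = {x ∈ ℚ_19 : v_19(x) ≥ 0} and ℤ_19^× = {x ∈ ℤ_19 : v_19(x) = 0}. Here v_19(73/2166) = v_19(num) − v_19(den) = -2; compare against these criteria.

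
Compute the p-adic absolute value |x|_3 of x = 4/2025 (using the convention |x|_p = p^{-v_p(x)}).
|4/2025|_3 = 81

Step 1 — compute v_3(x) by factoring powers of 3 out of the numerator and denominator: v_3(4/2025) = -4. Step 2 — apply |x|_p = p^{-v_p(x)} = 3^{4} = 81.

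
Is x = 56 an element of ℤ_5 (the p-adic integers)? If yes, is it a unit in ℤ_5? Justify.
x ∈ ℤ_5^× (unit); v_5(x) = 0

ℤ_5 = {x ∈ ℚ_5 : v_5(x) ≥ 0} and ℤ_5^× = {x ∈ ℤ_5 : v_5(x) = 0}. Here v_5(56) = v_5(num) − v_5(den) = 0; compare against these criteria.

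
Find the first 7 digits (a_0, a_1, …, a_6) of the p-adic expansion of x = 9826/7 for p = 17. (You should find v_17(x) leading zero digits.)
(a_0, …, a_6) = (0, 0, 0, 10, 14, 4, 7)

v_17(9826/7) = 3, so a_0 = ... = a_2 = 0. Factor out: x = 17^3 · u with u = 2/7 a unit in ℤ_17. Expand u iteratively via a_{v+i} = u_i mod 17, u_{i+1} = (u_i − a_{v+i})/17:
  u_0 = 2/7;  a_3 = 10;  u_1 = (u_0 − 10)/17 = -4/7
  u_1 = -4/7;  a_4 = 14;  u_2 = (u_1 − 14)/17 = -6/7
  u_2 = -6/7;  a_5 = 4;  u_3 = (u_2 − 4)/17 = -2/7
  u_3 = -2/7;  a_6 = 7;  u_4 = (u_3 − 7)/17 = -3/7
Digits: (0, 0, 0, 10, 14, 4, 7).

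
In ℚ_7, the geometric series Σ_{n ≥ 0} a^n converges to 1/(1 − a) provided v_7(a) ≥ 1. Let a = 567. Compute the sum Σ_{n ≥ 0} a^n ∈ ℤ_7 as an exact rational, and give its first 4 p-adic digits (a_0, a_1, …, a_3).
Σ a^n = 1/(1 − a) = -1/566;  first 4 digits = (1, 4, 6, 1)

v_7(a) = 1 ≥ 1, so the series converges in ℤ_7 to 1/(1 − a) = 1/(1 − 567) = -1/566. Expand this rational in ℤ_7: compute digits iteratively via d_i = x_i mod 7, x_{i+1} = (x_i − d_i)/7. The first 4 digits are (1, 4, 6, 1).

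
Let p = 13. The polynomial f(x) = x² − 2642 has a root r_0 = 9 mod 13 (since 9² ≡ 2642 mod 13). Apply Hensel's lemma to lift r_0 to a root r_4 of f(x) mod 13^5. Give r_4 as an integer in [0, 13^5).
r_4 = 70859 (mod 371293)

Hensel's recurrence: r_{i+1} = r_i − f(r_i)·(f′(r_i))^{-1} mod 13^{i+2}, with f′(x) = 2x. Iterate:
  r_0 = 9 (mod 13)
  r_1 = 48 (mod 169)
  r_2 = 555 (mod 2197)
  r_3 = 13737 (mod 28561)
  r_4 = 70859 (mod 371293)
Final: r_4 = 70859, and one checks f(r_4) ≡ 0 mod 13^5.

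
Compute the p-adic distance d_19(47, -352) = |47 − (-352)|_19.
d_19(47, -352) = 1/19

Step 1 — x − y = 47 − (-352) = 399. Step 2 — v_19(399) = 1 (factor: 399 = (19^1 · 21); the sign does not affect v_p). Step 3 — |x − y|_19 = 19^{-1} = 1/19.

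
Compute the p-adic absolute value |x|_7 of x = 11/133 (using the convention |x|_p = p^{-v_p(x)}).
|11/133|_7 = 7

Step 1 — compute v_7(x) by factoring powers of 7 out of the numerator and denominator: v_7(11/133) = -1. Step 2 — apply |x|_p = p^{-v_p(x)} = 7^{1} = 7.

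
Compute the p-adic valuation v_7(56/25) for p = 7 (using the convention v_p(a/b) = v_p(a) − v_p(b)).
v_7(56/25) = 1

Factor powers of 7 from the numerator and denominator of the reduced fraction: 56 = 7^1 · 8 and 25 = 7^0 · 25. Apply v_p(a/b) = v_p(a) − v_p(b): v_7(56/25) = 1 − 0 = 1.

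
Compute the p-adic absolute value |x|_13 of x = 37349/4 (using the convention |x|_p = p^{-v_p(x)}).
|37349/4|_13 = 1/2197

Step 1 — compute v_13(x) by factoring powers of 13 out of the numerator and denominator: v_13(37349/4) = 3. Step 2 — apply |x|_p = p^{-v_p(x)} = 13^{-3} = 1/2197.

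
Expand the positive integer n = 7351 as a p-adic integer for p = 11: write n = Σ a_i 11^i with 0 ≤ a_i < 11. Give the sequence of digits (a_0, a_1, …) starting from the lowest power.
(a_0, a_1, …) = (3, 8, 5, 5)

Repeated division by 11 gives the digits low-to-high: 7351 = 3 + 8·11^1 + 5·11^2 + 5·11^3. Digit sequence: (3, 8, 5, 5).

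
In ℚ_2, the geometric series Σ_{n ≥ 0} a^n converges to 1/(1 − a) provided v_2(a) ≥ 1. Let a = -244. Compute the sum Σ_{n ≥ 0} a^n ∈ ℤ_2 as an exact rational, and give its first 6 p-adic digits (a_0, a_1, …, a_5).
Σ a^n = 1/(1 − a) = 1/245;  first 6 digits = (1, 0, 1, 1, 1, 0)

v_2(a) = 2 ≥ 1, so the series converges in ℤ_2 to 1/(1 − a) = 1/(1 − (-244)) = 1/245. Expand this rational in ℤ_2: compute digits iteratively via d_i = x_i mod 2, x_{i+1} = (x_i − d_i)/2. The first 6 digits are (1, 0, 1, 1, 1, 0).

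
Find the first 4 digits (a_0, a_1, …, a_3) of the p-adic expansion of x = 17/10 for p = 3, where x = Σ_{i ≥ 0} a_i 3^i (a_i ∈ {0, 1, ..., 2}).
(a_0, …, a_3) = (2, 2, 2, 0)

v_3(17/10) = 0 (numerator and denominator both coprime to 3), so x ∈ ℤ_3^×. Compute digits iteratively via a_i = x_i mod 3, x_{i+1} = (x_i − a_i)/3, with x_0 = x:
  x_0 = 17/10;  a_0 = 2;  x_1 = (x_0 − 2)/3 = -1/10
  x_1 = -1/10;  a_1 = 2;  x_2 = (x_1 − 2)/3 = -7/10
  x_2 = -7/10;  a_2 = 2;  x_3 = (x_2 − 2)/3 = -9/10
  x_3 = -9/10;  a_3 = 0;  x_4 = (x_3 − 0)/3 = -3/10
Digits: (2, 2, 2, 0).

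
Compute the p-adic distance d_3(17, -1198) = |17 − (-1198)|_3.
d_3(17, -1198) = 1/243

Step 1 — x − y = 17 − (-1198) = 1215. Step 2 — v_3(1215) = 5 (factor: 1215 = (3^5 · 5); the sign does not affect v_p). Step 3 — |x − y|_3 = 3^{-5} = 1/243.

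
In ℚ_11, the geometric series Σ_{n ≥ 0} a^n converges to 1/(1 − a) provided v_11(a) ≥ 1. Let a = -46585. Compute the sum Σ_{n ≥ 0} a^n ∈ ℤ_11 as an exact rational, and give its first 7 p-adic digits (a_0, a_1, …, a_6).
Σ a^n = 1/(1 − a) = 1/46586;  first 7 digits = (1, 0, 0, 9, 7, 10, 3)

v_11(a) = 3 ≥ 1, so the series converges in ℤ_11 to 1/(1 − a) = 1/(1 − (-46585)) = 1/46586. Expand this rational in ℤ_11: compute digits iteratively via d_i = x_i mod 11, x_{i+1} = (x_i − d_i)/11. The first 7 digits are (1, 0, 0, 9, 7, 10, 3).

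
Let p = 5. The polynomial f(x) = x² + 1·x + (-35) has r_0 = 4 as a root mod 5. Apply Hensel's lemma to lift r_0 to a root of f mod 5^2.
r_1 = 14 (mod 25)

Hensel: r_{i+1} = r_i − f(r_i)·(f′(r_i))^{-1} mod 5^{i+2}, f′(x) = 2x + 1. Iterate:
  r_0 = 4 (mod 5)
  r_1 = 14 (mod 25)
Final: r = 14 satisfies f(r) ≡ 0 mod 5^2.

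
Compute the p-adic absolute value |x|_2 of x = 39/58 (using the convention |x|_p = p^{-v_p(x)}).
|39/58|_2 = 2

Step 1 — compute v_2(x) by factoring powers of 2 out of the numerator and denominator: v_2(39/58) = -1. Step 2 — apply |x|_p = p^{-v_p(x)} = 2^{1} = 2.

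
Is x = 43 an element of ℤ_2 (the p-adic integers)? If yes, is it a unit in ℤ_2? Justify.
x ∈ ℤ_2^× (unit); v_2(x) = 0

ℤ_2 = {x ∈ ℚ_2 : v_2(x) ≥ 0} and ℤ_2^× = {x ∈ ℤ_2 : v_2(x) = 0}. Here v_2(43) = v_2(num) − v_2(den) = 0; compare against these criteria.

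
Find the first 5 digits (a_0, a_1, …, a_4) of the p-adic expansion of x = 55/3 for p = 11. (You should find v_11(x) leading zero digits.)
(a_0, …, a_4) = (0, 9, 3, 7, 3)

v_11(55/3) = 1, so a_0 = ... = a_0 = 0. Factor out: x = 11^1 · u with u = 5/3 a unit in ℤ_11. Expand u iteratively via a_{v+i} = u_i mod 11, u_{i+1} = (u_i − a_{v+i})/11:
  u_0 = 5/3;  a_1 = 9;  u_1 = (u_0 − 9)/11 = -2/3
  u_1 = -2/3;  a_2 = 3;  u_2 = (u_1 − 3)/11 = -1/3
  u_2 = -1/3;  a_3 = 7;  u_3 = (u_2 − 7)/11 = -2/3
  u_3 = -2/3;  a_4 = 3;  u_4 = (u_3 − 3)/11 = -1/3
Digits: (0, 9, 3, 7, 3).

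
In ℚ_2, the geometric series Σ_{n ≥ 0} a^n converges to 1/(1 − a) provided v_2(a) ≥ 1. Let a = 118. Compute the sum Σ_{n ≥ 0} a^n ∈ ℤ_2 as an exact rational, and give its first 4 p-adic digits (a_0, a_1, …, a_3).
Σ a^n = 1/(1 − a) = -1/117;  first 4 digits = (1, 1, 0, 0)

v_2(a) = 1 ≥ 1, so the series converges in ℤ_2 to 1/(1 − a) = 1/(1 − 118) = -1/117. Expand this rational in ℤ_2: compute digits iteratively via d_i = x_i mod 2, x_{i+1} = (x_i − d_i)/2. The first 4 digits are (1, 1, 0, 0).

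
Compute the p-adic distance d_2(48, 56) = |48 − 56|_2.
d_2(48, 56) = 1/8

Step 1 — x − y = 48 − 56 = -8. Step 2 — v_2(-8) = 3 (factor: -8 = −(2^3 · 1); the sign does not affect v_p). Step 3 — |x − y|_2 = 2^{-3} = 1/8.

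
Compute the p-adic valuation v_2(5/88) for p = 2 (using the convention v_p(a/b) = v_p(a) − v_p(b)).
v_2(5/88) = -3

Factor powers of 2 from the numerator and denominator of the reduced fraction: 5 = 2^0 · 5 and 88 = 2^3 · 11. Apply v_p(a/b) = v_p(a) − v_p(b): v_2(5/88) = 0 − 3 = -3.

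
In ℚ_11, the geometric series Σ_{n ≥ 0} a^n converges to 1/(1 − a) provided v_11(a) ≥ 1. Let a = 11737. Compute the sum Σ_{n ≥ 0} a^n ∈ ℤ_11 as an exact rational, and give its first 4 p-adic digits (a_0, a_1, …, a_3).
Σ a^n = 1/(1 − a) = -1/11736;  first 4 digits = (1, 0, 9, 8)

v_11(a) = 2 ≥ 1, so the series converges in ℤ_11 to 1/(1 − a) = 1/(1 − 11737) = -1/11736. Expand this rational in ℤ_11: compute digits iteratively via d_i = x_i mod 11, x_{i+1} = (x_i − d_i)/11. The first 4 digits are (1, 0, 9, 8).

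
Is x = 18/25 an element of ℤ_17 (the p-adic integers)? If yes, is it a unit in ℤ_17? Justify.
x ∈ ℤ_17^× (unit); v_17(x) = 0

ℤ_17 = {x ∈ ℚ_17 : v_17(x) ≥ 0} and ℤ_17^× = {x ∈ ℤ_17 : v_17(x) = 0}. Here v_17(18/25) = v_17(num) − v_17(den) = 0; compare against these criteria.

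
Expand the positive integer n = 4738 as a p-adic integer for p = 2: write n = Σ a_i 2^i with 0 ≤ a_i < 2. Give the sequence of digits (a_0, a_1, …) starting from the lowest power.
(a_0, a_1, …) = (0, 1, 0, 0, 0, 0, 0, 1, 0, 1, 0, 0, 1)

Repeated division by 2 gives the digits low-to-high: 4738 = 1·2^1 + 1·2^7 + 1·2^9 + 1·2^12. Digit sequence: (0, 1, 0, 0, 0, 0, 0, 1, 0, 1, 0, 0, 1).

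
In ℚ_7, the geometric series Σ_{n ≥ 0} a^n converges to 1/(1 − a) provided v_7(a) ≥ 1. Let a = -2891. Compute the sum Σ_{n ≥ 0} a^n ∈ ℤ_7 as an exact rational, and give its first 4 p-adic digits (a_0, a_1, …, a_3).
Σ a^n = 1/(1 − a) = 1/2892;  first 4 digits = (1, 0, 4, 5)

v_7(a) = 2 ≥ 1, so the series converges in ℤ_7 to 1/(1 − a) = 1/(1 − (-2891)) = 1/2892. Expand this rational in ℤ_7: compute digits iteratively via d_i = x_i mod 7, x_{i+1} = (x_i − d_i)/7. The first 4 digits are (1, 0, 4, 5).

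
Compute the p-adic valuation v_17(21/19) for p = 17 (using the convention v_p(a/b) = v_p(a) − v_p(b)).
v_17(21/19) = 0

Factor powers of 17 from the numerator and denominator of the reduced fraction: 21 = 17^0 · 21 and 19 = 17^0 · 19. Apply v_p(a/b) = v_p(a) − v_p(b): v_17(21/19) = 0 − 0 = 0.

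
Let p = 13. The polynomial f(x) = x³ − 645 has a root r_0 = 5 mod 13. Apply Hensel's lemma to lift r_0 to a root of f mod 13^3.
r_2 = 57 (mod 2197)

Hensel: r_{i+1} = r_i − f(r_i)/f′(r_i) mod 13^{i+2}, where f′(x) = 3x². Iterate:
  r_0 = 5 (mod 13)
  r_1 = 57 (mod 169)
  r_2 = 57 (mod 2197)
Final: r = 57 with f(r) ≡ 0 mod 13^3.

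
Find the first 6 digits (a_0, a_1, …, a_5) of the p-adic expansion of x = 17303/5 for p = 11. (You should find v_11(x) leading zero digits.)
(a_0, …, a_5) = (0, 0, 0, 7, 4, 4)

v_11(17303/5) = 3, so a_0 = ... = a_2 = 0. Factor out: x = 11^3 · u with u = 13/5 a unit in ℤ_11. Expand u iteratively via a_{v+i} = u_i mod 11, u_{i+1} = (u_i − a_{v+i})/11:
  u_0 = 13/5;  a_3 = 7;  u_1 = (u_0 − 7)/11 = -2/5
  u_1 = -2/5;  a_4 = 4;  u_2 = (u_1 − 4)/11 = -2/5
  u_2 = -2/5;  a_5 = 4;  u_3 = (u_2 − 4)/11 = -2/5
Digits: (0, 0, 0, 7, 4, 4).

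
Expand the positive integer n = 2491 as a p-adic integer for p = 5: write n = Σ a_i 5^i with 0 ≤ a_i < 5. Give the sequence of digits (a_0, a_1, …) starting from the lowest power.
(a_0, a_1, …) = (1, 3, 4, 4, 3)

Repeated division by 5 gives the digits low-to-high: 2491 = 1 + 3·5^1 + 4·5^2 + 4·5^3 + 3·5^4. Digit sequence: (1, 3, 4, 4, 3).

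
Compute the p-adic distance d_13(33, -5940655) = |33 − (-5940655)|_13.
d_13(33, -5940655) = 1/371293

Step 1 — x − y = 33 − (-5940655) = 5940688. Step 2 — v_13(5940688) = 5 (factor: 5940688 = (13^5 · 16); the sign does not affect v_p). Step 3 — |x − y|_13 = 13^{-5} = 1/371293.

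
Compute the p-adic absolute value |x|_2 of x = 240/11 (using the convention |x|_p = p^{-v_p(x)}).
|240/11|_2 = 1/16

Step 1 — compute v_2(x) by factoring powers of 2 out of the numerator and denominator: v_2(240/11) = 4. Step 2 — apply |x|_p = p^{-v_p(x)} = 2^{-4} = 1/16.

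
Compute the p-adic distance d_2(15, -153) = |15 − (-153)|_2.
d_2(15, -153) = 1/8

Step 1 — x − y = 15 − (-153) = 168. Step 2 — v_2(168) = 3 (factor: 168 = (2^3 · 21); the sign does not affect v_p). Step 3 — |x − y|_2 = 2^{-3} = 1/8.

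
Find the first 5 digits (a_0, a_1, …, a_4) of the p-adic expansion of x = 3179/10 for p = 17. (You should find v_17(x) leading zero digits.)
(a_0, …, a_4) = (0, 0, 13, 1, 5)

v_17(3179/10) = 2, so a_0 = ... = a_1 = 0. Factor out: x = 17^2 · u with u = 11/10 a unit in ℤ_17. Expand u iteratively via a_{v+i} = u_i mod 17, u_{i+1} = (u_i − a_{v+i})/17:
  u_0 = 11/10;  a_2 = 13;  u_1 = (u_0 − 13)/17 = -7/10
  u_1 = -7/10;  a_3 = 1;  u_2 = (u_1 − 1)/17 = -1/10
  u_2 = -1/10;  a_4 = 5;  u_3 = (u_2 − 5)/17 = -3/10
Digits: (0, 0, 13, 1, 5).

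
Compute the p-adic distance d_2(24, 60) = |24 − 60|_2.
d_2(24, 60) = 1/4

Step 1 — x − y = 24 − 60 = -36. Step 2 — v_2(-36) = 2 (factor: -36 = −(2^2 · 9); the sign does not affect v_p). Step 3 — |x − y|_2 = 2^{-2} = 1/4.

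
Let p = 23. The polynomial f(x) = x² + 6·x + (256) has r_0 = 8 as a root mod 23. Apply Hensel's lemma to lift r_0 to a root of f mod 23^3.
r_2 = 10427 (mod 12167)

Hensel: r_{i+1} = r_i − f(r_i)·(f′(r_i))^{-1} mod 23^{i+2}, f′(x) = 2x + 6. Iterate:
  r_0 = 8 (mod 23)
  r_1 = 376 (mod 529)
  r_2 = 10427 (mod 12167)
Final: r = 10427 satisfies f(r) ≡ 0 mod 23^3.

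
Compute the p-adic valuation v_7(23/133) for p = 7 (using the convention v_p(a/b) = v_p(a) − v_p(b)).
v_7(23/133) = -1

Factor powers of 7 from the numerator and denominator of the reduced fraction: 23 = 7^0 · 23 and 133 = 7^1 · 19. Apply v_p(a/b) = v_p(a) − v_p(b): v_7(23/133) = 0 − 1 = -1.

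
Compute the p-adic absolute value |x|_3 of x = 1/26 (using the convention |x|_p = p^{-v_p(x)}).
|1/26|_3 = 1

Step 1 — compute v_3(x) by factoring powers of 3 out of the numerator and denominator: v_3(1/26) = 0. Step 2 — apply |x|_p = p^{-v_p(x)} = 3^{0} = 1.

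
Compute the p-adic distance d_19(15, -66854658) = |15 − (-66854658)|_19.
d_19(15, -66854658) = 1/2476099

Step 1 — x − y = 15 − (-66854658) = 66854673. Step 2 — v_19(66854673) = 5 (factor: 66854673 = (19^5 · 27); the sign does not affect v_p). Step 3 — |x − y|_19 = 19^{-5} = 1/2476099.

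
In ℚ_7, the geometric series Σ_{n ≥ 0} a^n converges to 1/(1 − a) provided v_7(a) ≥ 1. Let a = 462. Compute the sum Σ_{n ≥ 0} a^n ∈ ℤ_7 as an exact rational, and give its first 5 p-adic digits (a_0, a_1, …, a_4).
Σ a^n = 1/(1 − a) = -1/461;  first 5 digits = (1, 3, 4, 6, 3)

v_7(a) = 1 ≥ 1, so the series converges in ℤ_7 to 1/(1 − a) = 1/(1 − 462) = -1/461. Expand this rational in ℤ_7: compute digits iteratively via d_i = x_i mod 7, x_{i+1} = (x_i − d_i)/7. The first 5 digits are (1, 3, 4, 6, 3).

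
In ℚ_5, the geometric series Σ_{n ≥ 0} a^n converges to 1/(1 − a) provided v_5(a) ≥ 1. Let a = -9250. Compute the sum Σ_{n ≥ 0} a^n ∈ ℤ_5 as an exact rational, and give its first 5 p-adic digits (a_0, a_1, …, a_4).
Σ a^n = 1/(1 − a) = 1/9251;  first 5 digits = (1, 0, 0, 1, 0)

v_5(a) = 3 ≥ 1, so the series converges in ℤ_5 to 1/(1 − a) = 1/(1 − (-9250)) = 1/9251. Expand this rational in ℤ_5: compute digits iteratively via d_i = x_i mod 5, x_{i+1} = (x_i − d_i)/5. The first 5 digits are (1, 0, 0, 1, 0).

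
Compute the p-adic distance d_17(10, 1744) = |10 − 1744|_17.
d_17(10, 1744) = 1/289

Step 1 — x − y = 10 − 1744 = -1734. Step 2 — v_17(-1734) = 2 (factor: -1734 = −(17^2 · 6); the sign does not affect v_p). Step 3 — |x − y|_17 = 17^{-2} = 1/289.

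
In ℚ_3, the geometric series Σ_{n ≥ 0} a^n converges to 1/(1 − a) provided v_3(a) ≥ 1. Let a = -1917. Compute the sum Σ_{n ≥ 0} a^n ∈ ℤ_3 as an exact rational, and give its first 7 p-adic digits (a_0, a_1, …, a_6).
Σ a^n = 1/(1 − a) = 1/1918;  first 7 digits = (1, 0, 0, 1, 0, 1, 1)

v_3(a) = 3 ≥ 1, so the series converges in ℤ_3 to 1/(1 − a) = 1/(1 − (-1917)) = 1/1918. Expand this rational in ℤ_3: compute digits iteratively via d_i = x_i mod 3, x_{i+1} = (x_i − d_i)/3. The first 7 digits are (1, 0, 0, 1, 0, 1, 1).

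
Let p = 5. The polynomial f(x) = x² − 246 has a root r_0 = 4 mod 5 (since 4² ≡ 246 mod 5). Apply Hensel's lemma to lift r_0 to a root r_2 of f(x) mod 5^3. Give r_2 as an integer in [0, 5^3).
r_2 = 114 (mod 125)

Hensel's recurrence: r_{i+1} = r_i − f(r_i)·(f′(r_i))^{-1} mod 5^{i+2}, with f′(x) = 2x. Iterate:
  r_0 = 4 (mod 5)
  r_1 = 14 (mod 25)
  r_2 = 114 (mod 125)
Final: r_2 = 114, and one checks f(r_2) ≡ 0 mod 5^3.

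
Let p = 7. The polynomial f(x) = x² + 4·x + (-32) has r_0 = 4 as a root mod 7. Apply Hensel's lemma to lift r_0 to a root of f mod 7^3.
r_2 = 4 (mod 343)

Hensel: r_{i+1} = r_i − f(r_i)·(f′(r_i))^{-1} mod 7^{i+2}, f′(x) = 2x + 4. Iterate:
  r_0 = 4 (mod 7)
  r_1 = 4 (mod 49)
  r_2 = 4 (mod 343)
Final: r = 4 satisfies f(r) ≡ 0 mod 7^3.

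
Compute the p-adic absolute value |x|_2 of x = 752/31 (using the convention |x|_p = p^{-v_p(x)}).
|752/31|_2 = 1/16

Step 1 — compute v_2(x) by factoring powers of 2 out of the numerator and denominator: v_2(752/31) = 4. Step 2 — apply |x|_p = p^{-v_p(x)} = 2^{-4} = 1/16.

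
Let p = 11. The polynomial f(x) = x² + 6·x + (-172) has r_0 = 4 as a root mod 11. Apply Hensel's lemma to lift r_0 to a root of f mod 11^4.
r_3 = 6340 (mod 14641)

Hensel: r_{i+1} = r_i − f(r_i)·(f′(r_i))^{-1} mod 11^{i+2}, f′(x) = 2x + 6. Iterate:
  r_0 = 4 (mod 11)
  r_1 = 48 (mod 121)
  r_2 = 1016 (mod 1331)
  r_3 = 6340 (mod 14641)
Final: r = 6340 satisfies f(r) ≡ 0 mod 11^4.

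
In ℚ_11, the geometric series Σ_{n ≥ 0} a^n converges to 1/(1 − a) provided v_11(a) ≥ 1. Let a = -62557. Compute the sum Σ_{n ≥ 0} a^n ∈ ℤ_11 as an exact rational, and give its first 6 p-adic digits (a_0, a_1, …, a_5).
Σ a^n = 1/(1 − a) = 1/62558;  first 6 digits = (1, 0, 0, 8, 6, 10)

v_11(a) = 3 ≥ 1, so the series converges in ℤ_11 to 1/(1 − a) = 1/(1 − (-62557)) = 1/62558. Expand this rational in ℤ_11: compute digits iteratively via d_i = x_i mod 11, x_{i+1} = (x_i − d_i)/11. The first 6 digits are (1, 0, 0, 8, 6, 10).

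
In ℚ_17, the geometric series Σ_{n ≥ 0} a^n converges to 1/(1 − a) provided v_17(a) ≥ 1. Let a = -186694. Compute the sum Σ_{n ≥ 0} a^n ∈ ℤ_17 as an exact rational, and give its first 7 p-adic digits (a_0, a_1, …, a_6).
Σ a^n = 1/(1 − a) = 1/186695;  first 7 digits = (1, 0, 0, 13, 14, 16, 15)

v_17(a) = 3 ≥ 1, so the series converges in ℤ_17 to 1/(1 − a) = 1/(1 − (-186694)) = 1/186695. Expand this rational in ℤ_17: compute digits iteratively via d_i = x_i mod 17, x_{i+1} = (x_i − d_i)/17. The first 7 digits are (1, 0, 0, 13, 14, 16, 15).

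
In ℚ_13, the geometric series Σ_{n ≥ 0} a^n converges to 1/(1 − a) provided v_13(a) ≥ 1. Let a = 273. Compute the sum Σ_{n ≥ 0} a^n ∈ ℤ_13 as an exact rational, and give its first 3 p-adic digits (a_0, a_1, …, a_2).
Σ a^n = 1/(1 − a) = -1/272;  first 3 digits = (1, 8, 0)

v_13(a) = 1 ≥ 1, so the series converges in ℤ_13 to 1/(1 − a) = 1/(1 − 273) = -1/272. Expand this rational in ℤ_13: compute digits iteratively via d_i = x_i mod 13, x_{i+1} = (x_i − d_i)/13. The first 3 digits are (1, 8, 0).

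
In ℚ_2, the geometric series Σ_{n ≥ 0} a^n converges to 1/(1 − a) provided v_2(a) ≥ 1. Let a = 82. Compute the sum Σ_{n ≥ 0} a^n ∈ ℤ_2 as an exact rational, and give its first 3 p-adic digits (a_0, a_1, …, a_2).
Σ a^n = 1/(1 − a) = -1/81;  first 3 digits = (1, 1, 1)

v_2(a) = 1 ≥ 1, so the series converges in ℤ_2 to 1/(1 − a) = 1/(1 − 82) = -1/81. Expand this rational in ℤ_2: compute digits iteratively via d_i = x_i mod 2, x_{i+1} = (x_i − d_i)/2. The first 3 digits are (1, 1, 1).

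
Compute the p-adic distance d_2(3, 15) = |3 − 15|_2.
d_2(3, 15) = 1/4

Step 1 — x − y = 3 − 15 = -12. Step 2 — v_2(-12) = 2 (factor: -12 = −(2^2 · 3); the sign does not affect v_p). Step 3 — |x − y|_2 = 2^{-2} = 1/4.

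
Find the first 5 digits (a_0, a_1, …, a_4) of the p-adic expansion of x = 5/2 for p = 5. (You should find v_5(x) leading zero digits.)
(a_0, …, a_4) = (0, 3, 2, 2, 2)

v_5(5/2) = 1, so a_0 = ... = a_0 = 0. Factor out: x = 5^1 · u with u = 1/2 a unit in ℤ_5. Expand u iteratively via a_{v+i} = u_i mod 5, u_{i+1} = (u_i − a_{v+i})/5:
  u_0 = 1/2;  a_1 = 3;  u_1 = (u_0 − 3)/5 = -1/2
  u_1 = -1/2;  a_2 = 2;  u_2 = (u_1 − 2)/5 = -1/2
  u_2 = -1/2;  a_3 = 2;  u_3 = (u_2 − 2)/5 = -1/2
  u_3 = -1/2;  a_4 = 2;  u_4 = (u_3 − 2)/5 = -1/2
Digits: (0, 3, 2, 2, 2).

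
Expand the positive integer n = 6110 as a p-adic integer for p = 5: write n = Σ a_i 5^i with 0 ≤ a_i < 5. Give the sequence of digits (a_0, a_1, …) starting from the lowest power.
(a_0, a_1, …) = (0, 2, 4, 3, 4, 1)

Repeated division by 5 gives the digits low-to-high: 6110 = 2·5^1 + 4·5^2 + 3·5^3 + 4·5^4 + 1·5^5. Digit sequence: (0, 2, 4, 3, 4, 1).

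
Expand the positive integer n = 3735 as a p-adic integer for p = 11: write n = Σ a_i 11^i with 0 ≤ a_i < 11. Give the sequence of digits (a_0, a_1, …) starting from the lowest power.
(a_0, a_1, …) = (6, 9, 8, 2)

Repeated division by 11 gives the digits low-to-high: 3735 = 6 + 9·11^1 + 8·11^2 + 2·11^3. Digit sequence: (6, 9, 8, 2).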